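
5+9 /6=13 /2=6.50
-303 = -303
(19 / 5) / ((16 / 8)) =19 / 10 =1.90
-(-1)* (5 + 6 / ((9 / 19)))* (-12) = -212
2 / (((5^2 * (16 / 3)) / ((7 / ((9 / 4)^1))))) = 0.05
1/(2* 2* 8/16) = 0.50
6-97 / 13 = -19 / 13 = -1.46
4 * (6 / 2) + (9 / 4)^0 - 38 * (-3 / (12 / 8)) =89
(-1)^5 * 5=-5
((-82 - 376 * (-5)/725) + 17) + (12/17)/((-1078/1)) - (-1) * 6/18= -247421936/3985905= -62.07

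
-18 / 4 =-9 / 2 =-4.50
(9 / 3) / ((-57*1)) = -1 / 19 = -0.05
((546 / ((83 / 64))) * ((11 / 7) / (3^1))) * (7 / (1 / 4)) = 512512 / 83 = 6174.84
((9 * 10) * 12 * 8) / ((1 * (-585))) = -192 / 13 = -14.77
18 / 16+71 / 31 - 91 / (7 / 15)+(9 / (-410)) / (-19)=-185062019 / 965960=-191.58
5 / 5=1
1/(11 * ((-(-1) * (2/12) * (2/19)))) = 57/11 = 5.18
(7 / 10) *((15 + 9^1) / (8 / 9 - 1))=-151.20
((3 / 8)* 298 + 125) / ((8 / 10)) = 4735 / 16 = 295.94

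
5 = 5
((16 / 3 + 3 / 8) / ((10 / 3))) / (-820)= -137 / 65600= -0.00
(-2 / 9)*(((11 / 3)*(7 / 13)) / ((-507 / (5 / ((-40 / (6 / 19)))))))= -77 / 2254122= -0.00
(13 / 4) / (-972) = -13 / 3888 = -0.00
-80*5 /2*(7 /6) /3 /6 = -350 /27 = -12.96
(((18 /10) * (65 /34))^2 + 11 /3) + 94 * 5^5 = 1018778783 /3468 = 293765.51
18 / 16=9 / 8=1.12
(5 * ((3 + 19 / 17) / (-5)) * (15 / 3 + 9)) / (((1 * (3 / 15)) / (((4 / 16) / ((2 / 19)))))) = -23275 / 34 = -684.56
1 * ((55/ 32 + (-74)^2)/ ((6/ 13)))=759577/ 64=11868.39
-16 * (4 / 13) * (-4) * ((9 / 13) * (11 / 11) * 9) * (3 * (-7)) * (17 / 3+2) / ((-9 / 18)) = 6676992 / 169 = 39508.83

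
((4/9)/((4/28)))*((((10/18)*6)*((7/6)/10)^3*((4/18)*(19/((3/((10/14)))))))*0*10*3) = 0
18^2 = 324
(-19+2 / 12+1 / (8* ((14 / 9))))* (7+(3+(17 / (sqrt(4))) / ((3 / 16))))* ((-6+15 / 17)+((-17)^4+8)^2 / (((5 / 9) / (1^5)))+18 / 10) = -186093974831472451 / 14280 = -13031790954584.91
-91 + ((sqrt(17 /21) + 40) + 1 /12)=-611 /12 + sqrt(357) /21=-50.02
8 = 8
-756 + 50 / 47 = -35482 / 47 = -754.94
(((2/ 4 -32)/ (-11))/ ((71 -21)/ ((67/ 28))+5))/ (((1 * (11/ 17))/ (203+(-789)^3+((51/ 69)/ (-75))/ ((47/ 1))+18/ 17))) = -952490834629214223/ 11346986750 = -83942182.68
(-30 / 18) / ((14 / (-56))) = 20 / 3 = 6.67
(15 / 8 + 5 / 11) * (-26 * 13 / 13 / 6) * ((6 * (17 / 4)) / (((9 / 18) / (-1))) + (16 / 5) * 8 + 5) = 9061 / 44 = 205.93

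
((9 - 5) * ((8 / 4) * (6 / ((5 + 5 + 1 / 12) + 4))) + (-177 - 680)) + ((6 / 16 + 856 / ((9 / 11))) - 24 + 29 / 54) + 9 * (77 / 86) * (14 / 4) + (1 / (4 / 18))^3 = 226716385 / 784836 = 288.87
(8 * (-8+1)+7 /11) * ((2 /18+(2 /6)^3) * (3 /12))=-203 /99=-2.05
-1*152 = -152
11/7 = 1.57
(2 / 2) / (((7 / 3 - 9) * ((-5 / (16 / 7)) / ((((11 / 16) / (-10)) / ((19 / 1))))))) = -33 / 133000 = -0.00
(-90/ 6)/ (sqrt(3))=-5*sqrt(3)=-8.66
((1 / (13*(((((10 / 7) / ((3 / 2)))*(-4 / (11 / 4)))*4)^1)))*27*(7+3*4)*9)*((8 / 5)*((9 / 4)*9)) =-86388687 / 41600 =-2076.65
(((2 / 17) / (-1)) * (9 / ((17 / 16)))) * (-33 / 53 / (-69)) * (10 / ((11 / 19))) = -54720 / 352291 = -0.16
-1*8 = -8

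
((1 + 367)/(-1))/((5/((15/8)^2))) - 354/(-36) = -2987/12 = -248.92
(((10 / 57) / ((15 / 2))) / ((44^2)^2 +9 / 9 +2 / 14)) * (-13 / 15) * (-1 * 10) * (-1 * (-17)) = 1547 / 1682427105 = 0.00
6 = 6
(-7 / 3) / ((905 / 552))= -1288 / 905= -1.42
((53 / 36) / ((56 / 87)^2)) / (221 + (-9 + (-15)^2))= 44573 / 5481728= 0.01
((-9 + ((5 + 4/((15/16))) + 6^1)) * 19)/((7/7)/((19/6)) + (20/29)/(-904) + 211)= 222403436/394713225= 0.56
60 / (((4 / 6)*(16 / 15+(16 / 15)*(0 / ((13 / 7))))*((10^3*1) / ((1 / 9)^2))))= 0.00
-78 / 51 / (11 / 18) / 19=-468 / 3553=-0.13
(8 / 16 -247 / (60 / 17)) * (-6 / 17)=4169 / 170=24.52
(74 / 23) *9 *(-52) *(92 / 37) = -3744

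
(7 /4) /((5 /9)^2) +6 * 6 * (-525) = -1889433 /100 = -18894.33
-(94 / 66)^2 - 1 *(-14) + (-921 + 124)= -854896 / 1089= -785.03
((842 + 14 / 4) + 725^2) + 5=1052951 / 2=526475.50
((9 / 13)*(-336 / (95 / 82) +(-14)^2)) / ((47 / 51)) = -70.63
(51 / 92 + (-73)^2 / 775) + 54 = 4379993 / 71300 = 61.43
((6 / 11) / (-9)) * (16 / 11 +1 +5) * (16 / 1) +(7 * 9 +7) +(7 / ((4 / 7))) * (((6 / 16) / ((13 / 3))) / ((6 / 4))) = 4792849 / 75504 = 63.48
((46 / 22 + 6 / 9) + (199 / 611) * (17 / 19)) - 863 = -329444653 / 383097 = -859.95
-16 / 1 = -16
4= 4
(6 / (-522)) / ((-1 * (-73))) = -1 / 6351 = -0.00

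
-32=-32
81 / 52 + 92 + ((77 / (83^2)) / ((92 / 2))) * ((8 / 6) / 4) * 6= 93.56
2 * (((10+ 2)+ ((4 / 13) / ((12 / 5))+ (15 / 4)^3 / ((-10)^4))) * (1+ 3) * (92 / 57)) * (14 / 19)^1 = 390072893 / 3378960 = 115.44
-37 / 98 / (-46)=37 / 4508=0.01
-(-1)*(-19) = -19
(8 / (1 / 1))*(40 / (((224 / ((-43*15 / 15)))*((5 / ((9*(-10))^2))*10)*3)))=-23220 / 7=-3317.14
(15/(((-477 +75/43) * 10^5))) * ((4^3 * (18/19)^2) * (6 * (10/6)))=-13932/76847875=-0.00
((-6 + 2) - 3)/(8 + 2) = -7/10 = -0.70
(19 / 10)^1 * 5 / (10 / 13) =247 / 20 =12.35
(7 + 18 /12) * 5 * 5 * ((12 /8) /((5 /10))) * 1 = 637.50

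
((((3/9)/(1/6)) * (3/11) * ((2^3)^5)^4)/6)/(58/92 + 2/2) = 53034389211914960896/825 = 64284108135654498.06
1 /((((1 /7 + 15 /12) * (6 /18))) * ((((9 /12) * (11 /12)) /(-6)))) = -2688 /143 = -18.80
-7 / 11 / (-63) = 1 / 99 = 0.01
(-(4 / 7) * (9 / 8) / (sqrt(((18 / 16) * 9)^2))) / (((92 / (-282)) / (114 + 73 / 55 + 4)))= 616922 / 26565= 23.22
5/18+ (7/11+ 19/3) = 1435/198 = 7.25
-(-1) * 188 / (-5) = -188 / 5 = -37.60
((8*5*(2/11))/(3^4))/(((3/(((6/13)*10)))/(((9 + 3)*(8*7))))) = 358400/3861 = 92.83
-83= -83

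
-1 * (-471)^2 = -221841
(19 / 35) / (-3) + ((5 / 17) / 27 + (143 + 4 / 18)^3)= 2937860.69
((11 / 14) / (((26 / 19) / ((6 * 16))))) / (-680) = -627 / 7735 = -0.08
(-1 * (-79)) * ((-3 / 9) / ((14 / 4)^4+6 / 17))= -21488 / 122739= -0.18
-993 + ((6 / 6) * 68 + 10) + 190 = -725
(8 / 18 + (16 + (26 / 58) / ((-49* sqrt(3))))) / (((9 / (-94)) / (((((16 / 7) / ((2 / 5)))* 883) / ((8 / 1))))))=-61421480 / 567 + 5395130* sqrt(3) / 268569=-108292.33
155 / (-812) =-155 / 812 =-0.19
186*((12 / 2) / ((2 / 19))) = 10602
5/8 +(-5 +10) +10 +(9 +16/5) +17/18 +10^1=13957/360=38.77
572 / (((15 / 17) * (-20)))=-2431 / 75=-32.41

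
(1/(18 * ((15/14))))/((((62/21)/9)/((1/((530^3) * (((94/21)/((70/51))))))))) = 2401/7375068826000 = 0.00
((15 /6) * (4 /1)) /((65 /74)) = 148 /13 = 11.38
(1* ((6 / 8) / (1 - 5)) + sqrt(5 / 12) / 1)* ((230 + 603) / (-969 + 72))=833 / 4784 - 833* sqrt(15) / 5382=-0.43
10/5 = 2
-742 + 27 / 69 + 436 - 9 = -7236 / 23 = -314.61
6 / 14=0.43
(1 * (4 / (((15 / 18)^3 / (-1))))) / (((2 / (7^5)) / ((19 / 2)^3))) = -49800620.02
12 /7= 1.71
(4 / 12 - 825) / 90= -1237 / 135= -9.16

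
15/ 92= 0.16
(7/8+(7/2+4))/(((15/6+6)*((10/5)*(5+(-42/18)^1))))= 201/1088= 0.18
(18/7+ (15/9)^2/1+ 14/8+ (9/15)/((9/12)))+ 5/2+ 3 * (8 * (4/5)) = 7459/252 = 29.60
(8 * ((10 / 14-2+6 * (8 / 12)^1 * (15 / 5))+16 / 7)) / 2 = 52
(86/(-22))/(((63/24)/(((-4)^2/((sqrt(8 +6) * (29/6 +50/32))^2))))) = -0.04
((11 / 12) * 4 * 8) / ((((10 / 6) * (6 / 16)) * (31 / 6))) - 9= 0.08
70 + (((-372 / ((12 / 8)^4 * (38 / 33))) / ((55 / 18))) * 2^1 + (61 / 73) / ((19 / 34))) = 206156 / 6935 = 29.73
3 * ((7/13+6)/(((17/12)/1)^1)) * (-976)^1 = -13513.85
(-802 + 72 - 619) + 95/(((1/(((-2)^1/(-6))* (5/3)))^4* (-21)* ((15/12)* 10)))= -185871319/137781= -1349.03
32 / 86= 0.37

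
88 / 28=22 / 7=3.14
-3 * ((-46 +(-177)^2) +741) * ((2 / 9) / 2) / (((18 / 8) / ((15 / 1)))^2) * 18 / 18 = -12809600 / 27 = -474429.63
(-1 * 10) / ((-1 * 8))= 5 / 4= 1.25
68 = 68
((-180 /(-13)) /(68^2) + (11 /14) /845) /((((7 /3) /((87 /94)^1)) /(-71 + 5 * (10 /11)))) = -0.10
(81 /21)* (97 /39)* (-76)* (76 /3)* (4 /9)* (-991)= 2220918208 /273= 8135231.53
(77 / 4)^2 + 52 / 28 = 41711 / 112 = 372.42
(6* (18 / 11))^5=14693280768 / 161051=91233.71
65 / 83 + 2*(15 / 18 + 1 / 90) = 9233 / 3735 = 2.47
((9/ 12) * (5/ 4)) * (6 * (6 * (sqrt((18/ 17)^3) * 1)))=3645 * sqrt(34)/ 578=36.77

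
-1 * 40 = -40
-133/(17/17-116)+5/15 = 514/345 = 1.49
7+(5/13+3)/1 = 135/13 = 10.38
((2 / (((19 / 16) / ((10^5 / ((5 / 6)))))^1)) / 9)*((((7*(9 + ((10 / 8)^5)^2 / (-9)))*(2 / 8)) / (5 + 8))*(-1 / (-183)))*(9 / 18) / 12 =328864510625 / 59986427904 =5.48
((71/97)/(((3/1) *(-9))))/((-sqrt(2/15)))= 71 *sqrt(30)/5238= 0.07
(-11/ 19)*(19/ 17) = -11/ 17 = -0.65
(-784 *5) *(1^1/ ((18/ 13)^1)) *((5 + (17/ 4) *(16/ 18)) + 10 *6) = -194717.53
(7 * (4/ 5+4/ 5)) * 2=112/ 5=22.40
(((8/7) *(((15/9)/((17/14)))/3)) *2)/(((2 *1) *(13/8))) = 640/1989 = 0.32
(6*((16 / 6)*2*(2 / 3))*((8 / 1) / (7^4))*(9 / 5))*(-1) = -1536 / 12005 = -0.13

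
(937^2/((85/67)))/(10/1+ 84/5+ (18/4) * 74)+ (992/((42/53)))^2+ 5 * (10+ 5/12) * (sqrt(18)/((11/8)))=1250 * sqrt(2)/11+ 3022942433485/1926729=1569111.21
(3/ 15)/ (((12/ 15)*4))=1/ 16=0.06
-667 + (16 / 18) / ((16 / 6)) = -2000 / 3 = -666.67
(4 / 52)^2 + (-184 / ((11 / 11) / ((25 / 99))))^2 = 2158.97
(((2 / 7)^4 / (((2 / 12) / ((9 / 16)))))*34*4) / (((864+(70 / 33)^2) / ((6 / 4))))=2999106 / 567714049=0.01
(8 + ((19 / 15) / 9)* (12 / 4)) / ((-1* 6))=-379 / 270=-1.40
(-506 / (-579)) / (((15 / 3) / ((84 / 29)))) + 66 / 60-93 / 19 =-3497053 / 1063430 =-3.29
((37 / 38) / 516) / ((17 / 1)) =37 / 333336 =0.00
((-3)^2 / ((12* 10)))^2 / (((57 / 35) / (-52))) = -273 / 1520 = -0.18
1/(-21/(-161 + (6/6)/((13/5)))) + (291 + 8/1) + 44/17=478389/1547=309.24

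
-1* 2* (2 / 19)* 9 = -36 / 19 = -1.89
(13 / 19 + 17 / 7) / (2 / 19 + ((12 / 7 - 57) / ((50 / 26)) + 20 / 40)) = -20700 / 187153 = -0.11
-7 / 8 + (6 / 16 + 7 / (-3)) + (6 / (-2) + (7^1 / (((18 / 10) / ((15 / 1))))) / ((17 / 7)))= 1855 / 102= 18.19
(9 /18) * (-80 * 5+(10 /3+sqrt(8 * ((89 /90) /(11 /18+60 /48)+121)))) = -595 /3+sqrt(27277710) /335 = -182.74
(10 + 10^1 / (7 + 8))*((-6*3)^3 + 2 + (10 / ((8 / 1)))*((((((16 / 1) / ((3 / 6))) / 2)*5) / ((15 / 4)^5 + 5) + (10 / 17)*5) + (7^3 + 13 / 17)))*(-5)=748106045200 / 2599283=287812.46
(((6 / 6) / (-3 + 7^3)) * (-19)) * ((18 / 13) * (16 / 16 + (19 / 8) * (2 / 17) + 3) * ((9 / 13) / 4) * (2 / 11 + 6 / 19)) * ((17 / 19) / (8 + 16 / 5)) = -23571 / 10346336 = -0.00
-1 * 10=-10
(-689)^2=474721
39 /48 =13 /16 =0.81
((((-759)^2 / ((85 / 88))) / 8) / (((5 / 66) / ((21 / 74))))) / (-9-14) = -190933281 / 15725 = -12142.02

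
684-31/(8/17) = 618.12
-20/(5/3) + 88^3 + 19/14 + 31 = 9540893/14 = 681492.36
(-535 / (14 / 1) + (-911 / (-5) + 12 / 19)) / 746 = 192341 / 992180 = 0.19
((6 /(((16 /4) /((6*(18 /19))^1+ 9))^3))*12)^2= 12688452.52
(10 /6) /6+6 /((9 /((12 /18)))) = 13 /18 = 0.72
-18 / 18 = -1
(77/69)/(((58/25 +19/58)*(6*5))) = 1015/72243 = 0.01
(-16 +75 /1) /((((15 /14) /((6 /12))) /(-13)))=-5369 /15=-357.93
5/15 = 1/3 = 0.33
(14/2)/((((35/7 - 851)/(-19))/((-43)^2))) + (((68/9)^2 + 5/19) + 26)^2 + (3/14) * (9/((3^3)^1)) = 5640090199274/779243409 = 7237.91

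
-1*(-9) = 9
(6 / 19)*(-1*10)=-60 / 19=-3.16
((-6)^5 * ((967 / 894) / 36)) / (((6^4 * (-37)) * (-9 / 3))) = -967 / 595404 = -0.00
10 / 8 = 5 / 4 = 1.25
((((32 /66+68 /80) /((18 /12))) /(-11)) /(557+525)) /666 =-881 /7847464680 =-0.00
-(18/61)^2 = -0.09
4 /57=0.07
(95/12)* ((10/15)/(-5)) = -19/18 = -1.06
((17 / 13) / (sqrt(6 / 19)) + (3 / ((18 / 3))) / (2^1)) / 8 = 1 / 32 + 17 * sqrt(114) / 624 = 0.32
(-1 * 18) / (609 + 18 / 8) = -0.03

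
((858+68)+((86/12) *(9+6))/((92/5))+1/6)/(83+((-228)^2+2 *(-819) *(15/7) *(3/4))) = 514469/27287844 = 0.02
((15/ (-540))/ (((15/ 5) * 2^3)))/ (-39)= 1/ 33696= 0.00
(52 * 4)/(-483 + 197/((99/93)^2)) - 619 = -104312621/168335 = -619.67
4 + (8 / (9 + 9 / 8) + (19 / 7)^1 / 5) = 15119 / 2835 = 5.33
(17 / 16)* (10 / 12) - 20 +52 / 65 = -8791 / 480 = -18.31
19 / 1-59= -40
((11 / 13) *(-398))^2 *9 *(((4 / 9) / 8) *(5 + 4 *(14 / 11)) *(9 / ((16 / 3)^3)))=11749735503 / 346112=33947.78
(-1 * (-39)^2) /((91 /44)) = -5148 /7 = -735.43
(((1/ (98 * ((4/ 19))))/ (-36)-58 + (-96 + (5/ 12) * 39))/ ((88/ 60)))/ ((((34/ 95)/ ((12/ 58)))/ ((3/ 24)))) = -923374825/ 136052224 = -6.79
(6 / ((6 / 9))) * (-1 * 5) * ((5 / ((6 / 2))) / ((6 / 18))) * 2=-450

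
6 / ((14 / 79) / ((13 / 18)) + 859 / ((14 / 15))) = 28756 / 4412141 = 0.01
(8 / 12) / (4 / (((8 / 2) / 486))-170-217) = 2 / 297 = 0.01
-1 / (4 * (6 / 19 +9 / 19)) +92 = 5501 / 60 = 91.68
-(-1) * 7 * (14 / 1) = 98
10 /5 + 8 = 10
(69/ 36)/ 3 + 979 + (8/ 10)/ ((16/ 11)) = 88217/ 90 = 980.19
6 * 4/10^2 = 6/25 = 0.24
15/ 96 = 5/ 32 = 0.16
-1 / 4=-0.25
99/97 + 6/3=293/97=3.02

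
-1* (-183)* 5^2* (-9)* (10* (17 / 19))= -6999750 / 19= -368407.89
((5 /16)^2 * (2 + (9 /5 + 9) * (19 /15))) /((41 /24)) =147 /164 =0.90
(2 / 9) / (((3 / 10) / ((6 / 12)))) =10 / 27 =0.37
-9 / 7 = -1.29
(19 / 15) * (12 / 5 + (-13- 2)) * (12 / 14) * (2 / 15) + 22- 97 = -9603 / 125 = -76.82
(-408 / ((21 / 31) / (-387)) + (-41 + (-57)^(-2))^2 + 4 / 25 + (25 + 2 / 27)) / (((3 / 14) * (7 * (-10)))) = -433729049470453 / 27709502625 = -15652.72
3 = 3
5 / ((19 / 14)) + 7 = 203 / 19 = 10.68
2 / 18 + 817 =7354 / 9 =817.11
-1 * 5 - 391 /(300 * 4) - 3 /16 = -827 /150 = -5.51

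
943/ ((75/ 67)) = 63181/ 75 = 842.41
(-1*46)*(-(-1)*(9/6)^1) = -69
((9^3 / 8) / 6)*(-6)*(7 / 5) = -5103 / 40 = -127.58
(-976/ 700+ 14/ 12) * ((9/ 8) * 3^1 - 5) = 0.37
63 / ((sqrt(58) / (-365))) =-22995 * sqrt(58) / 58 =-3019.39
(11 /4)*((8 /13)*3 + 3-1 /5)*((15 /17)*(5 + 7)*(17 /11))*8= 21744 /13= 1672.62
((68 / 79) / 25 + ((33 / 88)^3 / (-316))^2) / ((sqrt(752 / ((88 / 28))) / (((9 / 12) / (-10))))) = -67595457939 * sqrt(7238) / 34448473063424000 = -0.00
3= 3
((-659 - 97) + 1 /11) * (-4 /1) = 33260 /11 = 3023.64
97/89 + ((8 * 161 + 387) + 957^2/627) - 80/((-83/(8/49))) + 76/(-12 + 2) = 107606709389/34386485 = 3129.33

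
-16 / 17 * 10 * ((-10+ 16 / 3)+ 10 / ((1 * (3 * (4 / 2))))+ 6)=-480 / 17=-28.24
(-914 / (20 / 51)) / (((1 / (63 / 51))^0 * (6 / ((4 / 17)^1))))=-457 / 5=-91.40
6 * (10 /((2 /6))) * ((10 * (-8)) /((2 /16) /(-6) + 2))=-138240 /19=-7275.79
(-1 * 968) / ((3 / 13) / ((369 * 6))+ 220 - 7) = -9286992 / 2043523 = -4.54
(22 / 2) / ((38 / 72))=396 / 19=20.84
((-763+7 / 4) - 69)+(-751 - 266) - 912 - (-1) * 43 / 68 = -93793 / 34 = -2758.62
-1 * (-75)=75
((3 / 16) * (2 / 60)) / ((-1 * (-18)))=1 / 2880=0.00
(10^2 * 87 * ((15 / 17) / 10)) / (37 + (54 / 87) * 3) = 378450 / 19159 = 19.75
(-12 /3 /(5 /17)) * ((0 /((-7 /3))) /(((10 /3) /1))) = 0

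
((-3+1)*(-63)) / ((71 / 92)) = 11592 / 71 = 163.27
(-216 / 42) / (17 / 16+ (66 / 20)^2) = -14400 / 33467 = -0.43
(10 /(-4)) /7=-5 /14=-0.36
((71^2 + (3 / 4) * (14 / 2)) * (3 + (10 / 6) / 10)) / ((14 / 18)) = 1150545 / 56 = 20545.45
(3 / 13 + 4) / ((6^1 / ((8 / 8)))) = 55 / 78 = 0.71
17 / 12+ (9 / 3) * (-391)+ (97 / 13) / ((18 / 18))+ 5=-180823 / 156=-1159.12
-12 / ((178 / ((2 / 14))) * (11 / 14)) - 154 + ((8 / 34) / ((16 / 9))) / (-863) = -8848264963 / 57451636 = -154.01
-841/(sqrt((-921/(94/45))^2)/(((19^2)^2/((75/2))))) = -6628.80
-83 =-83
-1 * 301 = -301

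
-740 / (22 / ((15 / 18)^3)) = -23125 / 1188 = -19.47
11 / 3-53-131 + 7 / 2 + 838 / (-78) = -187.58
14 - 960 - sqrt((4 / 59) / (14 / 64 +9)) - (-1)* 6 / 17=-16076 / 17 - 8* sqrt(10) / 295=-945.73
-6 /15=-2 /5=-0.40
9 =9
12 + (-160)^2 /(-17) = -25396 /17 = -1493.88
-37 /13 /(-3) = 37 /39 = 0.95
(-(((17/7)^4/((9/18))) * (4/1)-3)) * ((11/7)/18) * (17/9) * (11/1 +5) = -988803640/1361367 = -726.33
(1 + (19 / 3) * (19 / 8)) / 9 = 385 / 216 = 1.78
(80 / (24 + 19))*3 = 240 / 43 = 5.58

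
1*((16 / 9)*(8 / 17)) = 128 / 153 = 0.84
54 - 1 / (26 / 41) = 1363 / 26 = 52.42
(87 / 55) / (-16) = -87 / 880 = -0.10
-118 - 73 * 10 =-848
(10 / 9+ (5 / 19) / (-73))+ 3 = 51274 / 12483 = 4.11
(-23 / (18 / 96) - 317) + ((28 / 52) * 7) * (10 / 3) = -16657 / 39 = -427.10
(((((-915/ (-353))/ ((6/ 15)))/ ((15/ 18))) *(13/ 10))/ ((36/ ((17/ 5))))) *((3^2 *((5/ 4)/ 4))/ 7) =121329/ 316288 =0.38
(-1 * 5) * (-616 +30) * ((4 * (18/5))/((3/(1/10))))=7032/5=1406.40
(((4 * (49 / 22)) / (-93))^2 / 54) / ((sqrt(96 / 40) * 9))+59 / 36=2401 * sqrt(15) / 762919641+59 / 36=1.64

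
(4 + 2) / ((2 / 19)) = 57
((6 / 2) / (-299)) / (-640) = 3 / 191360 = 0.00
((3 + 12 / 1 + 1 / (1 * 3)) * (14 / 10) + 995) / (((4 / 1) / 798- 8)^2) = 809112549 / 50880500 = 15.90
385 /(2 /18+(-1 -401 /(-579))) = -60795 /31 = -1961.13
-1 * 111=-111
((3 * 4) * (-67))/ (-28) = 201/ 7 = 28.71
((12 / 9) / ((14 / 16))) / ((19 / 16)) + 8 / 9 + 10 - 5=8585 / 1197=7.17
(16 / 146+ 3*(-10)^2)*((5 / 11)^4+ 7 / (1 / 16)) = 33625.09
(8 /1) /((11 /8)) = 64 /11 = 5.82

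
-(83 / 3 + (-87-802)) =2584 / 3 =861.33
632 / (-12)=-158 / 3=-52.67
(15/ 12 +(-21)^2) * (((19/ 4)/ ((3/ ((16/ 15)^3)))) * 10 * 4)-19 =68796853/ 2025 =33973.75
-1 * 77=-77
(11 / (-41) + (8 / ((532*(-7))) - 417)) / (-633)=5309210 / 8054081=0.66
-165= -165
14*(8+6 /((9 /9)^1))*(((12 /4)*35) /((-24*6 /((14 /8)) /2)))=-12005 /24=-500.21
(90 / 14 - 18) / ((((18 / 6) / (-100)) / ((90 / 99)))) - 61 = 22303 / 77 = 289.65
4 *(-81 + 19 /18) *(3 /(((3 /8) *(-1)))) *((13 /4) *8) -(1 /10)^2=66513.77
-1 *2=-2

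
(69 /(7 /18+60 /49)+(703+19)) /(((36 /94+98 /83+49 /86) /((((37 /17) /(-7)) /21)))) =-13508601443248 /2545258556673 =-5.31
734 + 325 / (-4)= 2611 / 4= 652.75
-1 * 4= -4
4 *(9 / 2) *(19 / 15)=114 / 5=22.80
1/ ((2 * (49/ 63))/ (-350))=-225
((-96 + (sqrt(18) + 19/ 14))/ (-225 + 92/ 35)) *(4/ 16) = 6625/ 62264 - 105 *sqrt(2)/ 31132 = 0.10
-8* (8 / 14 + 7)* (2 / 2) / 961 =-424 / 6727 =-0.06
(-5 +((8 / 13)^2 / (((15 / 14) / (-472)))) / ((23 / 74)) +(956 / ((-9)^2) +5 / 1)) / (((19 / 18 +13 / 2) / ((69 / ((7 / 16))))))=-3305593264 / 301665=-10957.83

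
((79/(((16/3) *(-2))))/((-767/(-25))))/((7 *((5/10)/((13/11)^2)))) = -77025/799568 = -0.10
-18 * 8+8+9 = -127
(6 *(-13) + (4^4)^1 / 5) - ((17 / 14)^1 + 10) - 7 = -3151 / 70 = -45.01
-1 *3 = -3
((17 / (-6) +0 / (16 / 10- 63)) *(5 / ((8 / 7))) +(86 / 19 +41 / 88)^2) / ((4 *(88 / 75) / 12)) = 7879233525 / 246011392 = 32.03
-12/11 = -1.09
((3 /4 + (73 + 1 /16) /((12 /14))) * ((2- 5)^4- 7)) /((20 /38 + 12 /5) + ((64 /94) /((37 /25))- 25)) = -50459389175 /171392784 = -294.41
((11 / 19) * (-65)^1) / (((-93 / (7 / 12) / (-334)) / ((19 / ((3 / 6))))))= -835835 / 279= -2995.82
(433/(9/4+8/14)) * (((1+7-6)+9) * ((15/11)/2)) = 90930/79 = 1151.01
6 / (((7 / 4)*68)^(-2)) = 84966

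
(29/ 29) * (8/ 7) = 8/ 7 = 1.14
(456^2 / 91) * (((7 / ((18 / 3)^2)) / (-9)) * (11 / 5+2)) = -40432 / 195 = -207.34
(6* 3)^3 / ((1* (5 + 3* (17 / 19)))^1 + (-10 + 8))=1026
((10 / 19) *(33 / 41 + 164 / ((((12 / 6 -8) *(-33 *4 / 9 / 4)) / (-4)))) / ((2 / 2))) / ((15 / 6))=-52340 / 8569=-6.11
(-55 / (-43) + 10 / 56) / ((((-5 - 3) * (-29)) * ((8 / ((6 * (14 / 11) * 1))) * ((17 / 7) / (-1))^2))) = 257985 / 253709632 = 0.00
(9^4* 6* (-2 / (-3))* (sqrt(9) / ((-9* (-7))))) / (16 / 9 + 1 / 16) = 1259712 / 1855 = 679.09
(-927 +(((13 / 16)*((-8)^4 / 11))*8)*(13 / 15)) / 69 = 193157 / 11385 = 16.97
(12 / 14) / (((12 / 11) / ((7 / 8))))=11 / 16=0.69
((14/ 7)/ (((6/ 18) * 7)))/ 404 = 3/ 1414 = 0.00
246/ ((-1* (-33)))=82/ 11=7.45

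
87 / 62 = 1.40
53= 53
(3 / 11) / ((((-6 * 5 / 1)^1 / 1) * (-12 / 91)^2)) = -8281 / 15840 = -0.52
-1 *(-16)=16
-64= -64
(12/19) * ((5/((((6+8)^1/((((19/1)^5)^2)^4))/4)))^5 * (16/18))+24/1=948673060176108265551531092381700206444310386231645061863484001338340157675329539235049355943531646425071070233000624245342188561936053444468125723723229371116791080628405384995998169690613044675128048986193257369556492742369393548887699374802225543537854010104/50421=18815038578689598888390370000000000000000000000000000000000000000000000000000000000000000000000000000000000000000000000000000000000000000000000000000000000000000000000000000000000000000000000000000000000000000000000000000000000000000000000000000000000000000.00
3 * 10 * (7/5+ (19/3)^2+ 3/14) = 26287/21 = 1251.76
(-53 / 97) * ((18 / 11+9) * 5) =-31005 / 1067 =-29.06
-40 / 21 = -1.90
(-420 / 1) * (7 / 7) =-420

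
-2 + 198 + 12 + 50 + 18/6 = 261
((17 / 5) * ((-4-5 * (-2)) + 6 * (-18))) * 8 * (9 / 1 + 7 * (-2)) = 13872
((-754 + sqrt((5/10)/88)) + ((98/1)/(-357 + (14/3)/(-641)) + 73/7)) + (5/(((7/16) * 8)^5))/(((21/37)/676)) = -732.43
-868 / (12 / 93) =-6727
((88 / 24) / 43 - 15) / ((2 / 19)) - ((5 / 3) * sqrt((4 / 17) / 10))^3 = -18278 / 129 - 10 * sqrt(170) / 7803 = -141.71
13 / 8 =1.62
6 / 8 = 3 / 4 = 0.75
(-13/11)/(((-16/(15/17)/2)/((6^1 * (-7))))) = -4095/748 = -5.47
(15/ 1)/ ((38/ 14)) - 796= -790.47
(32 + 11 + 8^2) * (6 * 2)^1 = 1284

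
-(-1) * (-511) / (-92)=511 / 92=5.55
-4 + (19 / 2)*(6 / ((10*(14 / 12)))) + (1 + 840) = 29466 / 35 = 841.89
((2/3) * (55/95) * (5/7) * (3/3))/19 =110/7581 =0.01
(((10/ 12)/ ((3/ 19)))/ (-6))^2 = 9025/ 11664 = 0.77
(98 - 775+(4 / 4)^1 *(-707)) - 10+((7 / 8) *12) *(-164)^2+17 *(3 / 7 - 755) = 1877304 / 7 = 268186.29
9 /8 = 1.12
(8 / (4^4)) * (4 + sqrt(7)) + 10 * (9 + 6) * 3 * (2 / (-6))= -1199 / 8 + sqrt(7) / 32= -149.79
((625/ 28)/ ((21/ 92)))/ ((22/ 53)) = 761875/ 3234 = 235.58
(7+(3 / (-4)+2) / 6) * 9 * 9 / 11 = 4671 / 88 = 53.08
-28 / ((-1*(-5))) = -28 / 5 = -5.60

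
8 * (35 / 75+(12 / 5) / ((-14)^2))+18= 16046 / 735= 21.83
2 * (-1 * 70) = -140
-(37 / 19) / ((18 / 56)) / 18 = -518 / 1539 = -0.34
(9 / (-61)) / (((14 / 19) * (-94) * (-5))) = -171 / 401380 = -0.00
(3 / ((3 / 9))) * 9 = 81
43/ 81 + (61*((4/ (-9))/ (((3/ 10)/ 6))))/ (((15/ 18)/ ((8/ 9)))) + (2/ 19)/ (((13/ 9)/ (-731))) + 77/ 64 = -806563973/ 1280448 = -629.91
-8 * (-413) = 3304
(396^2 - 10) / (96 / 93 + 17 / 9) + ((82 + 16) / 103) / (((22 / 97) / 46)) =305188124 / 5665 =53872.57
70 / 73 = 0.96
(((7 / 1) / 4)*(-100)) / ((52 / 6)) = -525 / 26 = -20.19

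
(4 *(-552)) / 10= -1104 / 5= -220.80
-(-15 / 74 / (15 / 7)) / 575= 7 / 42550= 0.00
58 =58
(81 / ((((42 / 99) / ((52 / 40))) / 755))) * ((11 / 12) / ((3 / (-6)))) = -19239363 / 56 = -343560.05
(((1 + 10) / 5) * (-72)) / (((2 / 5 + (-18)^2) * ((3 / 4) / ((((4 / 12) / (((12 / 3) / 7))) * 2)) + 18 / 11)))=-0.21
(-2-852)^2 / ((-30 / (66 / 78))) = -4011238 / 195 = -20570.45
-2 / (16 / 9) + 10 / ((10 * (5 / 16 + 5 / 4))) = -97 / 200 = -0.48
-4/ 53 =-0.08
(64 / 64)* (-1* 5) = -5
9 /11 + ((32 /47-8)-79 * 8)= -330105 /517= -638.50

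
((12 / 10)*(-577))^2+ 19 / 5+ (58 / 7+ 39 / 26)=167800971 / 350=479431.35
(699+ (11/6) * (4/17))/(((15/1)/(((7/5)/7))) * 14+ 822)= 35671/95472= 0.37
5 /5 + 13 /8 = 21 /8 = 2.62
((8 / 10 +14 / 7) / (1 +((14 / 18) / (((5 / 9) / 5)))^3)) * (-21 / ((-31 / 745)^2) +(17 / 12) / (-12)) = -11748883559 / 119010240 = -98.72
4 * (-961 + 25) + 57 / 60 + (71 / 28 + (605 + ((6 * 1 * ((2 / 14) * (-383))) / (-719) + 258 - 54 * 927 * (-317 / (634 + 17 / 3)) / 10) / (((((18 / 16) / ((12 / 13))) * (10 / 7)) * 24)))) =-28909421594999 / 9416868825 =-3069.96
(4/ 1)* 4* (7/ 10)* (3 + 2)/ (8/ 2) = 14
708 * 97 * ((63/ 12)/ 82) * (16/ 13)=5411.62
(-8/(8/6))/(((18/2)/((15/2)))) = -5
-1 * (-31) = 31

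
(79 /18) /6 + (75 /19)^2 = 636019 /38988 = 16.31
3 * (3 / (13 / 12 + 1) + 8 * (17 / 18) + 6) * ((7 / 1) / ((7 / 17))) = 57358 / 75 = 764.77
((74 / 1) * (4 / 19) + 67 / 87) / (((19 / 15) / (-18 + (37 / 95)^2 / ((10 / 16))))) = -866203138 / 3779309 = -229.20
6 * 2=12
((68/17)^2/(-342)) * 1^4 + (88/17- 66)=-176950/2907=-60.87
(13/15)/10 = 0.09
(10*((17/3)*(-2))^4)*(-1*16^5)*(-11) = 154137484328960/81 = 1902931905295.80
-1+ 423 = 422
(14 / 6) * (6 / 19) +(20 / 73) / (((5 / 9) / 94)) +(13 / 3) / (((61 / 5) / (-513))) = -11432107 / 84607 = -135.12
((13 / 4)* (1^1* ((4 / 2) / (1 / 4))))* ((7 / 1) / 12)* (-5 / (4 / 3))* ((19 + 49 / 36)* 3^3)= -31267.03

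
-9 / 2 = -4.50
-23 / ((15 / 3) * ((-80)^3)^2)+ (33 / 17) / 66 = 655359999609 / 22282240000000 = 0.03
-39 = -39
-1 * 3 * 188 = -564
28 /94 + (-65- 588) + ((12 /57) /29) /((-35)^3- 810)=-738408734683 /1131310445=-652.70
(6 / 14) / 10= 3 / 70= 0.04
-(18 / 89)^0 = -1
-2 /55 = -0.04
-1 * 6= -6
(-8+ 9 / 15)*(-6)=222 / 5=44.40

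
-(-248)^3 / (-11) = -15252992 / 11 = -1386635.64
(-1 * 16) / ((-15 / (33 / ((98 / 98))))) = 176 / 5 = 35.20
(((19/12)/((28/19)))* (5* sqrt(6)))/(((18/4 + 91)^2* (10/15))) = 0.00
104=104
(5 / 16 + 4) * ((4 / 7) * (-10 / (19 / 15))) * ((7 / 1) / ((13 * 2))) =-5175 / 988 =-5.24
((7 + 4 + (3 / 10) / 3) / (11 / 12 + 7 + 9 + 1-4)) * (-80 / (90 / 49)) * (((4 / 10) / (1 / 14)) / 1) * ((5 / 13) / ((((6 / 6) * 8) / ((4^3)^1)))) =-6497792 / 10855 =-598.60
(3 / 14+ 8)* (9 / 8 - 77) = -69805 / 112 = -623.26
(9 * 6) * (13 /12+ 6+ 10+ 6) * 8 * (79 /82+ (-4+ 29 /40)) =-9450963 /410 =-23051.13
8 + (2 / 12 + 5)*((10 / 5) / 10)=271 / 30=9.03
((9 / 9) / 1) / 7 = 1 / 7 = 0.14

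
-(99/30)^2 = -10.89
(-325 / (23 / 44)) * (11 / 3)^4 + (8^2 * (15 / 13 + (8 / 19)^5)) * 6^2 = -6578099118131012 / 59968641681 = -109692.31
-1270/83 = -15.30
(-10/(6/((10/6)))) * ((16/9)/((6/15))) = -12.35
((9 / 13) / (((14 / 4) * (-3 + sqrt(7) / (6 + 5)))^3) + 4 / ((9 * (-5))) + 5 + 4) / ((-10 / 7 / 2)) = -283102269248189 / 22694140839825 + 39219246 * sqrt(7) / 504314240885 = -12.47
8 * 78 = 624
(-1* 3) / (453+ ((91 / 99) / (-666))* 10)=-98901 / 14933596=-0.01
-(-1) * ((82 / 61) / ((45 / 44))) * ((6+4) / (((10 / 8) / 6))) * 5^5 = 36080000 / 183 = 197158.47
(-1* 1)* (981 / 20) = -981 / 20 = -49.05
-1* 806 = -806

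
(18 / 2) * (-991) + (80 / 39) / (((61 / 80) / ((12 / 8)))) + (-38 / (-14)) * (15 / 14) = -692591561 / 77714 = -8912.06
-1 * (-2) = 2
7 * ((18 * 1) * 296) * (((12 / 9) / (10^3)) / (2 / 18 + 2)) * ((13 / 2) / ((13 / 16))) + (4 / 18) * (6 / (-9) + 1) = 12088654 / 64125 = 188.52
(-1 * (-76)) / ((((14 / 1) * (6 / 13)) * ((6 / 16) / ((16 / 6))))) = 15808 / 189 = 83.64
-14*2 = -28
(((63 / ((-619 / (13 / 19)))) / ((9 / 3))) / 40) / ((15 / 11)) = -1001 / 2352200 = -0.00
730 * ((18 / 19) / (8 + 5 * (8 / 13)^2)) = 555165 / 7942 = 69.90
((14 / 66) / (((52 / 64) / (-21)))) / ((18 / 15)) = -1960 / 429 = -4.57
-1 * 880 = -880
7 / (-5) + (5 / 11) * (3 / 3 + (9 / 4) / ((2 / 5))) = 709 / 440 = 1.61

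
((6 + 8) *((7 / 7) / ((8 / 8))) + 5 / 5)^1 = 15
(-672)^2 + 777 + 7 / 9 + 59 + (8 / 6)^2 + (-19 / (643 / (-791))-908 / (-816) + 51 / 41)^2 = 4368255419677790603 / 9641147771568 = 453084.58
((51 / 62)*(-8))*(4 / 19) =-816 / 589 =-1.39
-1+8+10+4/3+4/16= 223/12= 18.58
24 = 24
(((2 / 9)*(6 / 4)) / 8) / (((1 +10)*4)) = 0.00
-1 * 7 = -7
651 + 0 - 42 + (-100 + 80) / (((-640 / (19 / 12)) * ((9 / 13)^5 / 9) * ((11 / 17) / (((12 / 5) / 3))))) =21216954359 / 34642080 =612.46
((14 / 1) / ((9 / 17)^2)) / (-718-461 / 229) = -54502 / 785619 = -0.07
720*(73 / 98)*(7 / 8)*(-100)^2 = 32850000 / 7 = 4692857.14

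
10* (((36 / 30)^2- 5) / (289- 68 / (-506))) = -45034 / 365755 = -0.12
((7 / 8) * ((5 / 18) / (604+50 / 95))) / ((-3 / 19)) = -12635 / 4961952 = -0.00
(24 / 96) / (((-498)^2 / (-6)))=-1 / 165336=-0.00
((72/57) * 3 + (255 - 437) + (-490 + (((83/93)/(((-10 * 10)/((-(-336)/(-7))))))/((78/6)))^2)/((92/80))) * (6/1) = -32166432664356/8871591625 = -3625.78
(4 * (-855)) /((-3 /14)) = 15960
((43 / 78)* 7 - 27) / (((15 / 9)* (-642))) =361 / 16692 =0.02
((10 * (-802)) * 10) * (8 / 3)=-641600 / 3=-213866.67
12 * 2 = 24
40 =40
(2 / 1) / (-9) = -2 / 9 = -0.22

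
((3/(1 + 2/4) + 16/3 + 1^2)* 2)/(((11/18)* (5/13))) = 780/11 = 70.91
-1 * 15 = -15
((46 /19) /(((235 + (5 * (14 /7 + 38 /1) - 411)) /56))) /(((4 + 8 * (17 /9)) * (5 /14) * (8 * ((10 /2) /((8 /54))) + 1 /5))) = 483 /157681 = 0.00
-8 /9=-0.89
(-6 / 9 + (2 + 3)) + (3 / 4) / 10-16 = -11.59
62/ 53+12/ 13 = 1442/ 689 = 2.09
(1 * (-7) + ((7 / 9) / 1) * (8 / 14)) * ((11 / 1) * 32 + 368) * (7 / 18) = -16520 / 9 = -1835.56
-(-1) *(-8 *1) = -8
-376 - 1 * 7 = -383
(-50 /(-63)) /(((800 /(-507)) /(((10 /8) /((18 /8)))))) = -0.28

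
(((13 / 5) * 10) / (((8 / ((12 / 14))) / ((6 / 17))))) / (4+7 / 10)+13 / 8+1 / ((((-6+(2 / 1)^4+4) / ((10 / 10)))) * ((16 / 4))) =20717 / 11186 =1.85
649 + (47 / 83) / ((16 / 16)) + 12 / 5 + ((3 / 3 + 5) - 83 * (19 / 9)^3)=-37200431 / 302535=-122.96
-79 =-79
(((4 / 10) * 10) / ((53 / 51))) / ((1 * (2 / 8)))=816 / 53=15.40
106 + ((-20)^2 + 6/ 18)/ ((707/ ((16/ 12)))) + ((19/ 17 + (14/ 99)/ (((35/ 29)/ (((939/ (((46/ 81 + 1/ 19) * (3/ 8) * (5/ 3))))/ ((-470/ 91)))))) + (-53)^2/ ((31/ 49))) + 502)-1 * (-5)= 1034771685192222997/ 206955258654375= 4999.98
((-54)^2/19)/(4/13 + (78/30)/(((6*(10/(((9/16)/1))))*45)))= 909792000/1827211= 497.91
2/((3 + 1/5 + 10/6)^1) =30/73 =0.41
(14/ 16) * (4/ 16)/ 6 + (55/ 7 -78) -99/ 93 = -2965265/ 41664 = -71.17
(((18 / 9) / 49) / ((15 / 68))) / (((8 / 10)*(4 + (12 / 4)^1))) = 34 / 1029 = 0.03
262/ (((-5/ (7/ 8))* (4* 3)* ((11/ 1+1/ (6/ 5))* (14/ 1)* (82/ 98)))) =-0.03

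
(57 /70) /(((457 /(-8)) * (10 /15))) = -342 /15995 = -0.02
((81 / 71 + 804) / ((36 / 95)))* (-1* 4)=-1810225 / 213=-8498.71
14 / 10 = 7 / 5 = 1.40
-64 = -64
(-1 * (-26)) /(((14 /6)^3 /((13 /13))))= 702 /343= 2.05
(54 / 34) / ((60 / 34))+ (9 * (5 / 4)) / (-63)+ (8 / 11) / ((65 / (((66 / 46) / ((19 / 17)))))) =117041 / 159068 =0.74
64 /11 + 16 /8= 86 /11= 7.82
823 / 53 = 15.53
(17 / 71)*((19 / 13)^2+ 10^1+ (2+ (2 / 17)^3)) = 11738509 / 3467711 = 3.39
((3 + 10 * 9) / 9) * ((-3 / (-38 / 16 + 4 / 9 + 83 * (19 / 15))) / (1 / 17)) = -189720 / 37153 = -5.11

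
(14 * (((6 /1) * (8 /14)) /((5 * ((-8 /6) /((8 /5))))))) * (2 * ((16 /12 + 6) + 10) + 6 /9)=-10176 /25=-407.04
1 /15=0.07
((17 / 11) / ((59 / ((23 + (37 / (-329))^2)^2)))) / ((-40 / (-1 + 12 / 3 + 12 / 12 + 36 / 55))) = -3375325569908736 / 2091033460606475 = -1.61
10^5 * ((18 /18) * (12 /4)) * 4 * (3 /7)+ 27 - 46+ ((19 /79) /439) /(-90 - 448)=67167679235593 /130608646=514266.71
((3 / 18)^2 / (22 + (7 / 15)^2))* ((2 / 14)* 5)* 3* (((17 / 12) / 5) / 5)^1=85 / 559888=0.00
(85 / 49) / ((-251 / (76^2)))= -490960 / 12299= -39.92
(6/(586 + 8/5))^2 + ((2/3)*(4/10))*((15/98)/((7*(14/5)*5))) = 0.00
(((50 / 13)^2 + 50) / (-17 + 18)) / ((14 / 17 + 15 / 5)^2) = 126582 / 28561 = 4.43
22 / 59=0.37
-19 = -19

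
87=87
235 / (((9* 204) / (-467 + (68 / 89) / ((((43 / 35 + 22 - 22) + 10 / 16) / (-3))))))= -1694218165 / 28268892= -59.93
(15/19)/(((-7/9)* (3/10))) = -450/133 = -3.38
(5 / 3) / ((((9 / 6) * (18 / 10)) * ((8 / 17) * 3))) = 425 / 972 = 0.44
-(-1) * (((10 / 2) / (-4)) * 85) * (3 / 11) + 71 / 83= -102701 / 3652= -28.12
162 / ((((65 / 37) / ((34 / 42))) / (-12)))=-407592 / 455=-895.81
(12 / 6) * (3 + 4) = 14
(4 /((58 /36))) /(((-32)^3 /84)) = -189 /29696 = -0.01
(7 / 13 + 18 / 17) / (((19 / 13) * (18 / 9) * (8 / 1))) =353 / 5168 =0.07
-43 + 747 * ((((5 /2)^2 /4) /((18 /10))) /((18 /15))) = 47747 /96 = 497.36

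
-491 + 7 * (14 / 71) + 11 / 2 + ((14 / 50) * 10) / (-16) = -1375397 / 2840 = -484.29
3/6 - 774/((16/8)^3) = -385/4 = -96.25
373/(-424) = -373/424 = -0.88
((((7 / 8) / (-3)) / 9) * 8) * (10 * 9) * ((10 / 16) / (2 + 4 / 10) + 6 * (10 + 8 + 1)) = -383915 / 144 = -2666.08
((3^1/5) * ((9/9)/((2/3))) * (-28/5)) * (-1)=126/25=5.04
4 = 4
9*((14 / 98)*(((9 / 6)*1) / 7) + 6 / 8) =1377 / 196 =7.03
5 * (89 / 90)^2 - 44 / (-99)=8641 / 1620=5.33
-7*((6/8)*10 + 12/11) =-1323/22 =-60.14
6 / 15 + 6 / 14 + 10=379 / 35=10.83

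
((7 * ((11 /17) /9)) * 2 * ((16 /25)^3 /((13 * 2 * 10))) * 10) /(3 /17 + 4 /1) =0.00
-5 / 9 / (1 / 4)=-20 / 9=-2.22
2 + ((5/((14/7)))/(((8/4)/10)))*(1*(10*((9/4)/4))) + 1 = 1173/16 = 73.31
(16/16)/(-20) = -1/20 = -0.05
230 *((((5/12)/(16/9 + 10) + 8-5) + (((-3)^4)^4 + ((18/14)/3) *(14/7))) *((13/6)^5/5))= 363686645569465153/3846528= 94549330089.23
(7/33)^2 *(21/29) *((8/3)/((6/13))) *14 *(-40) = -9988160/94743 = -105.42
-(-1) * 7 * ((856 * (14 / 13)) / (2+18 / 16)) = 671104 / 325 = 2064.94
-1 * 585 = -585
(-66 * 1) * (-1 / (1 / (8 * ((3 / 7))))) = 1584 / 7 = 226.29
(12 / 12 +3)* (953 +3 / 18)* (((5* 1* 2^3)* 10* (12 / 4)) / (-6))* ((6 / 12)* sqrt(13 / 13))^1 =-1143800 / 3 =-381266.67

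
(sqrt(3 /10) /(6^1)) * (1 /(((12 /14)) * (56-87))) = -7 * sqrt(30) /11160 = -0.00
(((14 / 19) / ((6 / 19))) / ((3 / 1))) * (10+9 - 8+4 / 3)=9.59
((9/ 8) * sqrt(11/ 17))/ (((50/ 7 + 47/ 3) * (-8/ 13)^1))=-2457 * sqrt(187)/ 521152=-0.06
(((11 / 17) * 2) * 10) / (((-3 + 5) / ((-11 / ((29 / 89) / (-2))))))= 215380 / 493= 436.88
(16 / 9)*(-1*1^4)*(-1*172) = 2752 / 9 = 305.78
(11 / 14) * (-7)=-11 / 2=-5.50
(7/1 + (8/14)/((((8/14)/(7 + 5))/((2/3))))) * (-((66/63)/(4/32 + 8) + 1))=-1541/91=-16.93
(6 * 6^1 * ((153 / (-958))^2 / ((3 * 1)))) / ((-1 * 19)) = -0.02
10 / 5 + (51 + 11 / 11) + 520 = 574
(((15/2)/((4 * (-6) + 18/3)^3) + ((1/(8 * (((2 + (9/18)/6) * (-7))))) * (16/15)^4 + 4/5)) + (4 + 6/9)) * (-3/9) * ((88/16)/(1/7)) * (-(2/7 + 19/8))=3801553199587/20412000000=186.24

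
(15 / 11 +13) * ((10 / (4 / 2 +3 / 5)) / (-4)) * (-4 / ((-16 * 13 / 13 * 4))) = -1975 / 2288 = -0.86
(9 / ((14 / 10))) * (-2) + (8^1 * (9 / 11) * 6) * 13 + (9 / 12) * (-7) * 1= 151671 / 308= 492.44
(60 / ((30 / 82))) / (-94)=-82 / 47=-1.74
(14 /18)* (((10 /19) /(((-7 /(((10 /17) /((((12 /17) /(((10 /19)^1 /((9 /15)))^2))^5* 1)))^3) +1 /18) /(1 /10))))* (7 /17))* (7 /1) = -10196063120122589827631909287219968973658978939056396484375000 /810201167609701261507691871560170538687096604107910281326209571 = -0.01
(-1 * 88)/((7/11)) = -968/7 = -138.29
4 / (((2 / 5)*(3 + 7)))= 1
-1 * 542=-542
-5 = -5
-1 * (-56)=56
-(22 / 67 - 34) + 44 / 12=37.34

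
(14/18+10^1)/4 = 2.69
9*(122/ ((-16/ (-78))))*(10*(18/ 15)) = 64233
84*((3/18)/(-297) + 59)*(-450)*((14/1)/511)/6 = -73595900/7227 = -10183.46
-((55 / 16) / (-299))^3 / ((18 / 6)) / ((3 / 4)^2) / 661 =166375 / 122128986739968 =0.00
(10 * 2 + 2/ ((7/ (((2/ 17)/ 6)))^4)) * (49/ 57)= 324864952022/ 18895206393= 17.19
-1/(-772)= 1/772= 0.00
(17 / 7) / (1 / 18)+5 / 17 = 5237 / 119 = 44.01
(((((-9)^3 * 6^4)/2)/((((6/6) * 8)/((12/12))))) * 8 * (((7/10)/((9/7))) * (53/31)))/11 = -68155668/1705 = -39974.00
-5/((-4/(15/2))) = 75/8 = 9.38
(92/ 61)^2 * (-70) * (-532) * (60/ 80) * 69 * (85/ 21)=66023008800/ 3721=17743350.93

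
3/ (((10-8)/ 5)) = 15/ 2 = 7.50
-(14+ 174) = -188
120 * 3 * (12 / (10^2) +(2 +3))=9216 / 5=1843.20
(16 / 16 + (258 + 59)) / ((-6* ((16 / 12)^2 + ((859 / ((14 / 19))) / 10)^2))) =-0.00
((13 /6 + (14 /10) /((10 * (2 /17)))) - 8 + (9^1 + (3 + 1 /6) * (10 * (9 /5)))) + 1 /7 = 129149 /2100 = 61.50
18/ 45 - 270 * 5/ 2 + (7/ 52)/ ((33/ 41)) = -5786633/ 8580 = -674.43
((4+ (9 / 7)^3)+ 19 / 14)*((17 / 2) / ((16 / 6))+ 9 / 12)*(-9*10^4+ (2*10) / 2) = -2078634015 / 784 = -2651318.90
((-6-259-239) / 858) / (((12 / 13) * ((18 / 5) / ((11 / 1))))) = -35 / 18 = -1.94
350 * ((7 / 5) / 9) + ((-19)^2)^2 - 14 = 1173253 / 9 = 130361.44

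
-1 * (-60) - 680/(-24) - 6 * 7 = 139/3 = 46.33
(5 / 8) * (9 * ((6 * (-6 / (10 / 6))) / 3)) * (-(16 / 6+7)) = 391.50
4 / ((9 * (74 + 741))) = 4 / 7335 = 0.00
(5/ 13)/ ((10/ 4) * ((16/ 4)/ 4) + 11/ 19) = 190/ 1521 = 0.12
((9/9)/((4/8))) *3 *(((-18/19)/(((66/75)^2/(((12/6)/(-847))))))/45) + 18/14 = 2504361/1947253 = 1.29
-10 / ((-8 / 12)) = 15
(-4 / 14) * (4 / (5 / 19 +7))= -76 / 483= -0.16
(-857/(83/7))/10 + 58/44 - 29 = -159362/4565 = -34.91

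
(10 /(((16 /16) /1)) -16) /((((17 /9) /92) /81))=-402408 /17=-23671.06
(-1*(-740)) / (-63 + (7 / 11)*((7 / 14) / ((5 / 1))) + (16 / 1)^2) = 81400 / 21237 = 3.83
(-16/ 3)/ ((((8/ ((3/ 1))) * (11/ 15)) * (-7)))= 0.39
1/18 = 0.06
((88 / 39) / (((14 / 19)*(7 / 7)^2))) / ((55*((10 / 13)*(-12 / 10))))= -19 / 315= -0.06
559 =559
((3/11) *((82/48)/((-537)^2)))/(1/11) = 41/2306952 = 0.00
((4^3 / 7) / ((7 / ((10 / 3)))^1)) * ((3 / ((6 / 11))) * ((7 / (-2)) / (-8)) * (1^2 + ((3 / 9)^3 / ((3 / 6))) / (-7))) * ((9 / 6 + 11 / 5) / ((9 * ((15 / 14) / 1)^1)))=3.98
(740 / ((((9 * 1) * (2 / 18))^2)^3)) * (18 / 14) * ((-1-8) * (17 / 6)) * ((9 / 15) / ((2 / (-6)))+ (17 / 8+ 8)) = -5655339 / 28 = -201976.39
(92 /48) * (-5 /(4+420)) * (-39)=1495 /1696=0.88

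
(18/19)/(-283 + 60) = -18/4237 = -0.00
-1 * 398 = -398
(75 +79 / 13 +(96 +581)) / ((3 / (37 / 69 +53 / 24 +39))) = 25232085 / 2392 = 10548.53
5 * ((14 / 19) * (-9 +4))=-350 / 19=-18.42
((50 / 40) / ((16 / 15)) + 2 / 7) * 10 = 3265 / 224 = 14.58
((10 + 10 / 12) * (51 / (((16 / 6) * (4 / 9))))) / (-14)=-29835 / 896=-33.30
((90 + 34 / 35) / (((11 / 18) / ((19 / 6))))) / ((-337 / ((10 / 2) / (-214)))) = 90744 / 2776543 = 0.03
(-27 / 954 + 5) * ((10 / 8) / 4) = 2635 / 1696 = 1.55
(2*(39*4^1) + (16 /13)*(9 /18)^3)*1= 4058 /13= 312.15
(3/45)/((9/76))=76/135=0.56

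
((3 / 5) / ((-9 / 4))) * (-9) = 12 / 5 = 2.40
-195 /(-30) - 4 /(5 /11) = -23 /10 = -2.30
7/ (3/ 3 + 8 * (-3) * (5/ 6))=-7/ 19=-0.37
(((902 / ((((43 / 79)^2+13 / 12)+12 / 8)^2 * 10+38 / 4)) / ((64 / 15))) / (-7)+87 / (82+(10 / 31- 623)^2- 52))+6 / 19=-552942610092756566301 / 51381430159745939457932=-0.01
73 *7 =511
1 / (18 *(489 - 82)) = 1 / 7326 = 0.00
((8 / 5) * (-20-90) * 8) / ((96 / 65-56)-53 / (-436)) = 25.88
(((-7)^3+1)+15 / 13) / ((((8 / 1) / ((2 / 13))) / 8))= -8862 / 169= -52.44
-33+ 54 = 21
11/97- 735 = -71284/97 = -734.89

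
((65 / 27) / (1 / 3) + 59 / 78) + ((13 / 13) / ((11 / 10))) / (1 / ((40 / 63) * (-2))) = 122959 / 18018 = 6.82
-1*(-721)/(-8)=-721/8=-90.12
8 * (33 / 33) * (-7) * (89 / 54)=-92.30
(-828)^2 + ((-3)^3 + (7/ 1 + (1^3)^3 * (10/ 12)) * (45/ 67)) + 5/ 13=1194250129/ 1742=685562.65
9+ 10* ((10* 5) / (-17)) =-347 / 17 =-20.41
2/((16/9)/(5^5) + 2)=28125/28133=1.00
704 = 704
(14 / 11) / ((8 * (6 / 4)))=7 / 66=0.11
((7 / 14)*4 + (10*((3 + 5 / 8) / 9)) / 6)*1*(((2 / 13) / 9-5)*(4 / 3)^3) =-2691128 / 85293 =-31.55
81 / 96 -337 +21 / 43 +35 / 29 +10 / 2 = -13146811 / 39904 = -329.46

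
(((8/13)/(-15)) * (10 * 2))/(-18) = 16/351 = 0.05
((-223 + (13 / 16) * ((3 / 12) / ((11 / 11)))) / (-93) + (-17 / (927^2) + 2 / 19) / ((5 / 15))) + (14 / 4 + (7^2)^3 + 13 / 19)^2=2839843808820159205027 / 205157351232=13842271757.59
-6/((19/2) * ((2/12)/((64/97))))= -4608/1843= -2.50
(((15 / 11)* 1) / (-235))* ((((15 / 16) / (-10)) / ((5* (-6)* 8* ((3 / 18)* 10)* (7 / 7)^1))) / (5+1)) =-3 / 13235200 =-0.00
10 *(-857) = -8570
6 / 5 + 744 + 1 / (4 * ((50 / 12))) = 37263 / 50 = 745.26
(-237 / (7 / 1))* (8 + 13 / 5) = -12561 / 35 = -358.89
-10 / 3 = -3.33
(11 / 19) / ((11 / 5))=5 / 19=0.26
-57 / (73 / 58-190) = 1102 / 3649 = 0.30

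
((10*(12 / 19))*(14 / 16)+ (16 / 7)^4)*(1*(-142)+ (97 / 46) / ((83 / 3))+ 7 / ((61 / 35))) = -48090459639595 / 10624573862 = -4526.34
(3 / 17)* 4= 12 / 17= 0.71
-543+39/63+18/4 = -22591/42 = -537.88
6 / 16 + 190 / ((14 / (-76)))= -57739 / 56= -1031.05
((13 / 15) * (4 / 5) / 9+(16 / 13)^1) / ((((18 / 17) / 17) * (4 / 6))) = 829141 / 26325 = 31.50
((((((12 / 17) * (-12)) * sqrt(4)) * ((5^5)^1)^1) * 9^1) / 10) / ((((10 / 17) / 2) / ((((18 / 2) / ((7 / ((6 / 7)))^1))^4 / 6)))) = -229582512000 / 5764801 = -39824.88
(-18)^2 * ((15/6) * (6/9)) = 540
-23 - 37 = -60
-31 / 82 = -0.38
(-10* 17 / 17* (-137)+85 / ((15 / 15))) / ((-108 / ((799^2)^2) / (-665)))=131446946264242525 / 36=3651304062895625.69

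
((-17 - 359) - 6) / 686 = -191 / 343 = -0.56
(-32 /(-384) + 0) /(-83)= -1 /996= -0.00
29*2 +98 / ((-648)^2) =12177265 / 209952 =58.00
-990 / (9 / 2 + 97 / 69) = -27324 / 163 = -167.63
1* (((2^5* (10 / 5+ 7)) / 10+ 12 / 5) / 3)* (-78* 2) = -8112 / 5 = -1622.40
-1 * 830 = -830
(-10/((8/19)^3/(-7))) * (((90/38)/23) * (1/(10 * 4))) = 113715/47104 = 2.41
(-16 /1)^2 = 256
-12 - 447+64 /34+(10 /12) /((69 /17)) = -3215749 /7038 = -456.91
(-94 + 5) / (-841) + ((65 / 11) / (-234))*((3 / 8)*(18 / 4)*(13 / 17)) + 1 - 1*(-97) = 493557893 / 5032544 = 98.07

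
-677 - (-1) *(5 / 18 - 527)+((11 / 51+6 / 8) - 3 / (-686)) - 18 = -256255411 / 209916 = -1220.75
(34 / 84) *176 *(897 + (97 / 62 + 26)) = 6125372 / 93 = 65864.22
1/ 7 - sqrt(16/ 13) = 1/ 7 - 4*sqrt(13)/ 13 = -0.97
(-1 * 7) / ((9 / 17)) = -119 / 9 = -13.22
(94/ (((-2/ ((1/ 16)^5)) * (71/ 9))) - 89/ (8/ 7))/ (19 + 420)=-5797708199/ 32683065344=-0.18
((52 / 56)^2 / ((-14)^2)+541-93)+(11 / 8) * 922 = 65912421 / 38416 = 1715.75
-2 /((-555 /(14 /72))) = 7 /9990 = 0.00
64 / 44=16 / 11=1.45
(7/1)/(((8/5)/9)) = 315/8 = 39.38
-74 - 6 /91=-6740 /91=-74.07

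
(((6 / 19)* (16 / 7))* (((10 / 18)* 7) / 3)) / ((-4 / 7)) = -1.64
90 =90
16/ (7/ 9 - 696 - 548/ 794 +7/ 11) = -314424/ 13663217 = -0.02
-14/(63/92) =-184/9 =-20.44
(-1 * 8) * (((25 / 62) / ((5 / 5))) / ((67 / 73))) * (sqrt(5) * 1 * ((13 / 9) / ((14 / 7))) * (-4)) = 189800 * sqrt(5) / 18693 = 22.70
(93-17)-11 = 65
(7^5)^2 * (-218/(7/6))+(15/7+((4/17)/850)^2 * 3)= -19286962983855448041/365404375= -52782517953.86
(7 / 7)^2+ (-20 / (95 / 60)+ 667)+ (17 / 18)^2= 4039939 / 6156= 656.26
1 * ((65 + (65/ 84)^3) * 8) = 38800385/ 74088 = 523.71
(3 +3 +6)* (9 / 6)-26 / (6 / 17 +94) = 14215 / 802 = 17.72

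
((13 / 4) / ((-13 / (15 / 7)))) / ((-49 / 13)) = 195 / 1372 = 0.14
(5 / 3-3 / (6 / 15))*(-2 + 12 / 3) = -35 / 3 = -11.67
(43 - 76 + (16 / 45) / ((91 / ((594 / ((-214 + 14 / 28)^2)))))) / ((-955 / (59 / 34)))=161522276949 / 2693701296650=0.06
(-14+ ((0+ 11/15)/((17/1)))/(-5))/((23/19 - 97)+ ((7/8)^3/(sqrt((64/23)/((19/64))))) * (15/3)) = 1478975389696 * sqrt(437)/18506746874311125+ 18947965485842432/129547228120177875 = 0.15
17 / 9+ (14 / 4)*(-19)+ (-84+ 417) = 4831 / 18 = 268.39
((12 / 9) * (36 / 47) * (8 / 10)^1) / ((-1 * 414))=-32 / 16215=-0.00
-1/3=-0.33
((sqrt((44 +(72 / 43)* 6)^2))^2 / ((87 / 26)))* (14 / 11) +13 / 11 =1968046483 / 1769493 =1112.21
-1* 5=-5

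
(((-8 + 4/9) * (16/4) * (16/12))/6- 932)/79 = -76036/6399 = -11.88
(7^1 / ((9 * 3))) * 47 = 329 / 27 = 12.19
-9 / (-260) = 9 / 260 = 0.03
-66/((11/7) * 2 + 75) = -462/547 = -0.84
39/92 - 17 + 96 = 7307/92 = 79.42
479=479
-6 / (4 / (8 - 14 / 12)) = -10.25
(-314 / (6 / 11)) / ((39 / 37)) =-63899 / 117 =-546.15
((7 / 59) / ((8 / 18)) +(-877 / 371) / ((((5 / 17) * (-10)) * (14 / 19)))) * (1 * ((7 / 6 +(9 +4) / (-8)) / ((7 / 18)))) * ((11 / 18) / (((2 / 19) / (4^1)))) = -2989168996 / 80442075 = -37.16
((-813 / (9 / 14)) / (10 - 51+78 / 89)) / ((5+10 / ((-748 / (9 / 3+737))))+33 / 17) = -31571771 / 2956788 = -10.68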